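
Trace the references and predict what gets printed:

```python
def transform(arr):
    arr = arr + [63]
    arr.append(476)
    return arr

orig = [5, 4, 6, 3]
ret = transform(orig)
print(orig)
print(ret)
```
[5, 4, 6, 3]
[5, 4, 6, 3, 63, 476]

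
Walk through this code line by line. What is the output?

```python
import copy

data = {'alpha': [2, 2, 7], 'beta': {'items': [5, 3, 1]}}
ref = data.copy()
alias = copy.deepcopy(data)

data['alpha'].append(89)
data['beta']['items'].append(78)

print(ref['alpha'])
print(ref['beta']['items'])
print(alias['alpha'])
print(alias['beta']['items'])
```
[2, 2, 7, 89]
[5, 3, 1, 78]
[2, 2, 7]
[5, 3, 1]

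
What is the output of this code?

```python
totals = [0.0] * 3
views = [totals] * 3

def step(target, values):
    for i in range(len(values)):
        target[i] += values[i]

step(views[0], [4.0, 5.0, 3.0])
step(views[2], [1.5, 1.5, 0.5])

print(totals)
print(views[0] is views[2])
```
[5.5, 6.5, 3.5]
True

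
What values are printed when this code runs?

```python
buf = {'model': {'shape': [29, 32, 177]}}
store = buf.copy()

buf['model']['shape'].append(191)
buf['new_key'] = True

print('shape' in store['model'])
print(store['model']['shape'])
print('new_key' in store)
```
True
[29, 32, 177, 191]
False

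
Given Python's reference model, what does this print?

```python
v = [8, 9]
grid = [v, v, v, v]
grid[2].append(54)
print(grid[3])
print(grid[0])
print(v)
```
[8, 9, 54]
[8, 9, 54]
[8, 9, 54]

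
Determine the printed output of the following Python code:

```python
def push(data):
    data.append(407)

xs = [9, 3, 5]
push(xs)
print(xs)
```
[9, 3, 5, 407]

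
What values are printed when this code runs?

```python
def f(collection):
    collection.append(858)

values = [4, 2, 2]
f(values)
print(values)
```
[4, 2, 2, 858]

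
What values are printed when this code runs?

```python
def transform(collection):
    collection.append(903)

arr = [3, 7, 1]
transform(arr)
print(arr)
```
[3, 7, 1, 903]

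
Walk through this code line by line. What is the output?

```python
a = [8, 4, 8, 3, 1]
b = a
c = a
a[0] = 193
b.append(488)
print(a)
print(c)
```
[193, 4, 8, 3, 1, 488]
[193, 4, 8, 3, 1, 488]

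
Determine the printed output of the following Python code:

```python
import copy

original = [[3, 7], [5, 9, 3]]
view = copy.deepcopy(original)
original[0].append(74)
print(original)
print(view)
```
[[3, 7, 74], [5, 9, 3]]
[[3, 7], [5, 9, 3]]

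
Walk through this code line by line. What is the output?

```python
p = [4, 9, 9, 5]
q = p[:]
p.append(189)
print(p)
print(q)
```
[4, 9, 9, 5, 189]
[4, 9, 9, 5]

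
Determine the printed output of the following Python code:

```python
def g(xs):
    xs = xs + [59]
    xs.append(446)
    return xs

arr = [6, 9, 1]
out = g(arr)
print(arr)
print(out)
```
[6, 9, 1]
[6, 9, 1, 59, 446]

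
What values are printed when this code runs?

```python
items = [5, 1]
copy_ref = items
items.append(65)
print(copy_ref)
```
[5, 1, 65]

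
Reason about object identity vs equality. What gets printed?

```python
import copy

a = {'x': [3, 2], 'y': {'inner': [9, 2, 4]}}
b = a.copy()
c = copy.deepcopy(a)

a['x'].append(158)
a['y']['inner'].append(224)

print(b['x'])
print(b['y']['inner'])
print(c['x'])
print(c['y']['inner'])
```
[3, 2, 158]
[9, 2, 4, 224]
[3, 2]
[9, 2, 4]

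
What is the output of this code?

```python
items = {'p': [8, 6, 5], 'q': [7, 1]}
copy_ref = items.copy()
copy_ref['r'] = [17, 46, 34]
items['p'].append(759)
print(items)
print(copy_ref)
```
{'p': [8, 6, 5, 759], 'q': [7, 1]}
{'p': [8, 6, 5, 759], 'q': [7, 1], 'r': [17, 46, 34]}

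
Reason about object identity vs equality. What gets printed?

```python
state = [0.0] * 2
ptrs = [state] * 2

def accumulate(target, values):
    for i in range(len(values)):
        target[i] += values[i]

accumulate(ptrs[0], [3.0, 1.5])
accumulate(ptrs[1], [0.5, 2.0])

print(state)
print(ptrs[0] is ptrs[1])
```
[3.5, 3.5]
True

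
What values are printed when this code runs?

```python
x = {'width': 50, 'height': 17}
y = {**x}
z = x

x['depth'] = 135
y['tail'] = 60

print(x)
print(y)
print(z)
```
{'width': 50, 'height': 17, 'depth': 135}
{'width': 50, 'height': 17, 'tail': 60}
{'width': 50, 'height': 17, 'depth': 135}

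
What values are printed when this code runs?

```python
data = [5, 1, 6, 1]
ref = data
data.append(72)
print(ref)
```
[5, 1, 6, 1, 72]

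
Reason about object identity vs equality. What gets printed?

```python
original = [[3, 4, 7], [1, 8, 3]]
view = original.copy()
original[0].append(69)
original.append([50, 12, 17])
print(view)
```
[[3, 4, 7, 69], [1, 8, 3]]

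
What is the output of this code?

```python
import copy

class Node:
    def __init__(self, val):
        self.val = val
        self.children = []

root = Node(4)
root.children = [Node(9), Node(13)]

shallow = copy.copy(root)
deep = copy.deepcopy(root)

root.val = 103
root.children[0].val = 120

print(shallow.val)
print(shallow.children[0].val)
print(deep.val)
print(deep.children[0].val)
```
4
120
4
9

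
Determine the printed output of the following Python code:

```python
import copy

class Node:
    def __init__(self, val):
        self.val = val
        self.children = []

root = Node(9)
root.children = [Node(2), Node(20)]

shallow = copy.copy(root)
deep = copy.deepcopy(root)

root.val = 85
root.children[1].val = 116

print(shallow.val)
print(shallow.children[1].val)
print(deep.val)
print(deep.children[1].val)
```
9
116
9
20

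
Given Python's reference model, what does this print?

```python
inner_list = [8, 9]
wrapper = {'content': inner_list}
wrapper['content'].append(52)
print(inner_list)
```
[8, 9, 52]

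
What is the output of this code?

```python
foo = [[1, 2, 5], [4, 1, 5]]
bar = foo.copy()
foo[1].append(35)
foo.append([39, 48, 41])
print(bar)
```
[[1, 2, 5], [4, 1, 5, 35]]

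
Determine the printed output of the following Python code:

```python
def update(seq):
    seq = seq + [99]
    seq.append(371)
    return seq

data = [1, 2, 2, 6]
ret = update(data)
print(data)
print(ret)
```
[1, 2, 2, 6]
[1, 2, 2, 6, 99, 371]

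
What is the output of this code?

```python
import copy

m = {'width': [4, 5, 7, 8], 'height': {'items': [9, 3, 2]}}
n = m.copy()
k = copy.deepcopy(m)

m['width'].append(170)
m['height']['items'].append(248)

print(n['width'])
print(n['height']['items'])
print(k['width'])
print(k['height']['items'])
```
[4, 5, 7, 8, 170]
[9, 3, 2, 248]
[4, 5, 7, 8]
[9, 3, 2]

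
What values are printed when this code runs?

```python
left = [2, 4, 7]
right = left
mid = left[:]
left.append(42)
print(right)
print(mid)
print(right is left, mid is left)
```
[2, 4, 7, 42]
[2, 4, 7]
True False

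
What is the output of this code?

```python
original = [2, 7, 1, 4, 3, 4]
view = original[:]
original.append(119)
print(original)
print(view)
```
[2, 7, 1, 4, 3, 4, 119]
[2, 7, 1, 4, 3, 4]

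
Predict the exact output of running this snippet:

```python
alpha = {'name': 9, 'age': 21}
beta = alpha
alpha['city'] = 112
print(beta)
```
{'name': 9, 'age': 21, 'city': 112}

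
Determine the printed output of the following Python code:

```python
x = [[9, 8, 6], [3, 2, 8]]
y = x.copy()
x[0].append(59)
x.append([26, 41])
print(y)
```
[[9, 8, 6, 59], [3, 2, 8]]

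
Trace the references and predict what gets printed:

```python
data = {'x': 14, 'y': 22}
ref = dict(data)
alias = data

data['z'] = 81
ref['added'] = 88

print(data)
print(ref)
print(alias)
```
{'x': 14, 'y': 22, 'z': 81}
{'x': 14, 'y': 22, 'added': 88}
{'x': 14, 'y': 22, 'z': 81}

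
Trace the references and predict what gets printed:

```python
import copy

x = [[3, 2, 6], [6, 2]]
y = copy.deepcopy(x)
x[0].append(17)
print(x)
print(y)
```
[[3, 2, 6, 17], [6, 2]]
[[3, 2, 6], [6, 2]]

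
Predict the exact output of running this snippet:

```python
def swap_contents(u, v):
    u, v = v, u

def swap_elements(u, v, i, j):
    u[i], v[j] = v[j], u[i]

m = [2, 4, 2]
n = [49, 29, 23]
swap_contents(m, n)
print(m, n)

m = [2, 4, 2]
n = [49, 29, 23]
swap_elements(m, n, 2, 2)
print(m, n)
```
[2, 4, 2] [49, 29, 23]
[2, 4, 23] [49, 29, 2]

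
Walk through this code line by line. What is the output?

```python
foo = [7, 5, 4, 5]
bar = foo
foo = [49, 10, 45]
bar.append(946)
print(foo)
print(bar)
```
[49, 10, 45]
[7, 5, 4, 5, 946]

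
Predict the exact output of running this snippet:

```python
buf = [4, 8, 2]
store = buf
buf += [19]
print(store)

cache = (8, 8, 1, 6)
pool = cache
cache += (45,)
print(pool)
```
[4, 8, 2, 19]
(8, 8, 1, 6)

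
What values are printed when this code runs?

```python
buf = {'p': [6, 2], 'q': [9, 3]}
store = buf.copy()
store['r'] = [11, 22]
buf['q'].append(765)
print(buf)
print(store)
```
{'p': [6, 2], 'q': [9, 3, 765]}
{'p': [6, 2], 'q': [9, 3, 765], 'r': [11, 22]}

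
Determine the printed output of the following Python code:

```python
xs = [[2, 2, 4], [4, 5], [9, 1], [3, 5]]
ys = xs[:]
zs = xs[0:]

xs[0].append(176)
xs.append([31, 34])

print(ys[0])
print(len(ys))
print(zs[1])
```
[2, 2, 4, 176]
4
[4, 5]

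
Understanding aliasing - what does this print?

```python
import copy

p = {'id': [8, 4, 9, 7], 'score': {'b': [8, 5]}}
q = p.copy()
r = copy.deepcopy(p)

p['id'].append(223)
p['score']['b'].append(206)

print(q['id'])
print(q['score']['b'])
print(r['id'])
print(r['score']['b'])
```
[8, 4, 9, 7, 223]
[8, 5, 206]
[8, 4, 9, 7]
[8, 5]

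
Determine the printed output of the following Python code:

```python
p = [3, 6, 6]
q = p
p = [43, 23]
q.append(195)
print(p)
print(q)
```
[43, 23]
[3, 6, 6, 195]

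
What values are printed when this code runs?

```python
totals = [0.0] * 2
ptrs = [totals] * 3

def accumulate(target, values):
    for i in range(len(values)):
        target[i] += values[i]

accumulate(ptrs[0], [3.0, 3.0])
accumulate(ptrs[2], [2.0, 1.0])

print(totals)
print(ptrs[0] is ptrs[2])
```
[5.0, 4.0]
True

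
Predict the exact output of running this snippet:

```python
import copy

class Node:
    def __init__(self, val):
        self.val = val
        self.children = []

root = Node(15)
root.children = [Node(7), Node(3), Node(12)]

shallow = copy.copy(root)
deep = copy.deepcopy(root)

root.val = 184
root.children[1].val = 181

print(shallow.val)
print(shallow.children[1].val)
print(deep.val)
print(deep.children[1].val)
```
15
181
15
3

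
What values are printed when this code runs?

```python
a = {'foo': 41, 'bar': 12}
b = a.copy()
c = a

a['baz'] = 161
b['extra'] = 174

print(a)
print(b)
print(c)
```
{'foo': 41, 'bar': 12, 'baz': 161}
{'foo': 41, 'bar': 12, 'extra': 174}
{'foo': 41, 'bar': 12, 'baz': 161}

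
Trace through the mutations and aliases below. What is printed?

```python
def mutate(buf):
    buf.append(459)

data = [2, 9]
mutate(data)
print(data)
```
[2, 9, 459]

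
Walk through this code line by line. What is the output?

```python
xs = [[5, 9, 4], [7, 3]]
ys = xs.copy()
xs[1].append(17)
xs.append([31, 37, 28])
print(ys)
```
[[5, 9, 4], [7, 3, 17]]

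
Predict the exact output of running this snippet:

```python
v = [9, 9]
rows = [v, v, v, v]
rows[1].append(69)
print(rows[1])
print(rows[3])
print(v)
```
[9, 9, 69]
[9, 9, 69]
[9, 9, 69]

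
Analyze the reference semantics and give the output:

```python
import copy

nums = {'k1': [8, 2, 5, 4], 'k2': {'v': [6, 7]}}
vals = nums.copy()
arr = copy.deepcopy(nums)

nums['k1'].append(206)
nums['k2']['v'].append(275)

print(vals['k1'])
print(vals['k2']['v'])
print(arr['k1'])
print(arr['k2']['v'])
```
[8, 2, 5, 4, 206]
[6, 7, 275]
[8, 2, 5, 4]
[6, 7]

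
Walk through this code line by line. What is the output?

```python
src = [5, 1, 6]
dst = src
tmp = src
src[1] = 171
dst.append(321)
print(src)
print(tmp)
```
[5, 171, 6, 321]
[5, 171, 6, 321]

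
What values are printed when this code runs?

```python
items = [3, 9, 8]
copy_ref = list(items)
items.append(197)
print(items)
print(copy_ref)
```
[3, 9, 8, 197]
[3, 9, 8]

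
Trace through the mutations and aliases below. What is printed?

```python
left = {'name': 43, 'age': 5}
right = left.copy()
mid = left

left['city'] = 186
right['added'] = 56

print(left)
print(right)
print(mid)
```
{'name': 43, 'age': 5, 'city': 186}
{'name': 43, 'age': 5, 'added': 56}
{'name': 43, 'age': 5, 'city': 186}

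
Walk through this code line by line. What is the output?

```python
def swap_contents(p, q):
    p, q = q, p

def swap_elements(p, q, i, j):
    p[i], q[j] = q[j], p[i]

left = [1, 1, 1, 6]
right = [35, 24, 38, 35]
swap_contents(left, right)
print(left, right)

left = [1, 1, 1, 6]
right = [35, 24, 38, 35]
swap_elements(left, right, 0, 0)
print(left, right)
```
[1, 1, 1, 6] [35, 24, 38, 35]
[35, 1, 1, 6] [1, 24, 38, 35]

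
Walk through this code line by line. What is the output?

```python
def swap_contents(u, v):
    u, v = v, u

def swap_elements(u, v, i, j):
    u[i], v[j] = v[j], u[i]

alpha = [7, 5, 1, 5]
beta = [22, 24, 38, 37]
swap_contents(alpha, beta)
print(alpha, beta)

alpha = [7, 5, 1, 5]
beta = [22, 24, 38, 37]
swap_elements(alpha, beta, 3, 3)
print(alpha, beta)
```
[7, 5, 1, 5] [22, 24, 38, 37]
[7, 5, 1, 37] [22, 24, 38, 5]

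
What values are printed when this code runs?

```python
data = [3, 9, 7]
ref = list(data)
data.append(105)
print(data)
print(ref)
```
[3, 9, 7, 105]
[3, 9, 7]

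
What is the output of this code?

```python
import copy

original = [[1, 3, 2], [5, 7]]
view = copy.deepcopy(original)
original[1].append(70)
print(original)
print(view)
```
[[1, 3, 2], [5, 7, 70]]
[[1, 3, 2], [5, 7]]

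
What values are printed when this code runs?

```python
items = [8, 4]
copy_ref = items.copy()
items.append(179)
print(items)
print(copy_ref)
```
[8, 4, 179]
[8, 4]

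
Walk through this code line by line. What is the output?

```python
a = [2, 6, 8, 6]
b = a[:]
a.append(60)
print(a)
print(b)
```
[2, 6, 8, 6, 60]
[2, 6, 8, 6]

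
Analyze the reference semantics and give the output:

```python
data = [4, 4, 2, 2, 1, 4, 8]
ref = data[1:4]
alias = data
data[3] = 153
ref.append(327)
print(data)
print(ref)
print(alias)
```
[4, 4, 2, 153, 1, 4, 8]
[4, 2, 2, 327]
[4, 4, 2, 153, 1, 4, 8]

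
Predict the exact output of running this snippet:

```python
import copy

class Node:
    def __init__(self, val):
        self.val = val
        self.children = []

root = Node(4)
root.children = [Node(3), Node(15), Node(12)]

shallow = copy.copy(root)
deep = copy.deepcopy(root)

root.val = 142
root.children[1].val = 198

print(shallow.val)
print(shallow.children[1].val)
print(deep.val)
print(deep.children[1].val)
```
4
198
4
15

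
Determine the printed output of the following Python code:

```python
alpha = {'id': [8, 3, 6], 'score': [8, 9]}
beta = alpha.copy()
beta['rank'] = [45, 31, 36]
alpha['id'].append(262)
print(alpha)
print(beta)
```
{'id': [8, 3, 6, 262], 'score': [8, 9]}
{'id': [8, 3, 6, 262], 'score': [8, 9], 'rank': [45, 31, 36]}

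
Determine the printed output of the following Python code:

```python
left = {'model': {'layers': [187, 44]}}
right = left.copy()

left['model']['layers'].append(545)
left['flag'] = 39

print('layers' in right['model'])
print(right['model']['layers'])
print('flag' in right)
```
True
[187, 44, 545]
False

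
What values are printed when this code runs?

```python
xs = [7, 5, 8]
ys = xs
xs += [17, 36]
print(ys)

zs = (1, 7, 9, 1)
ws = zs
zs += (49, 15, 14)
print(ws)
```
[7, 5, 8, 17, 36]
(1, 7, 9, 1)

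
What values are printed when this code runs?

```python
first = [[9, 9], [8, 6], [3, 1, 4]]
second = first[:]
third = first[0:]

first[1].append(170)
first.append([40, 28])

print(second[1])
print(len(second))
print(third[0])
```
[8, 6, 170]
3
[9, 9]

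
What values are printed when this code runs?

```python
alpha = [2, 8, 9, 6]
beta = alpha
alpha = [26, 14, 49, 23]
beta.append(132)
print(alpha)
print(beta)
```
[26, 14, 49, 23]
[2, 8, 9, 6, 132]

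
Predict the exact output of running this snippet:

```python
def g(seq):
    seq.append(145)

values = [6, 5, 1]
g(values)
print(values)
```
[6, 5, 1, 145]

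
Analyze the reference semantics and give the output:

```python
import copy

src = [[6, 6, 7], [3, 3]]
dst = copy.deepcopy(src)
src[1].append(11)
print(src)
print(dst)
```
[[6, 6, 7], [3, 3, 11]]
[[6, 6, 7], [3, 3]]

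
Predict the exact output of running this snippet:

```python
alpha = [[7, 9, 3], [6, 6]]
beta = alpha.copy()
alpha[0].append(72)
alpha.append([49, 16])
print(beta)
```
[[7, 9, 3, 72], [6, 6]]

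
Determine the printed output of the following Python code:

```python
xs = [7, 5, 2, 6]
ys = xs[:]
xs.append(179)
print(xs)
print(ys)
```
[7, 5, 2, 6, 179]
[7, 5, 2, 6]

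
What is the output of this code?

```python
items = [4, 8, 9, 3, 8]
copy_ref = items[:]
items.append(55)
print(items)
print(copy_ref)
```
[4, 8, 9, 3, 8, 55]
[4, 8, 9, 3, 8]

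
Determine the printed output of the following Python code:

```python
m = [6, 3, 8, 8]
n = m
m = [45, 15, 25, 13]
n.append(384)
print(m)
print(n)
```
[45, 15, 25, 13]
[6, 3, 8, 8, 384]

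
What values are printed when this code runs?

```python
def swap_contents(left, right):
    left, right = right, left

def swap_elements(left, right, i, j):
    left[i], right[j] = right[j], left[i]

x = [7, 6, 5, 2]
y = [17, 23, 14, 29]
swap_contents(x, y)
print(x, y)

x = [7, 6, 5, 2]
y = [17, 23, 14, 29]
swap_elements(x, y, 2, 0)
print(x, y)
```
[7, 6, 5, 2] [17, 23, 14, 29]
[7, 6, 17, 2] [5, 23, 14, 29]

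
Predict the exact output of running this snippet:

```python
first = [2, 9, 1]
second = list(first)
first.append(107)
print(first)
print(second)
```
[2, 9, 1, 107]
[2, 9, 1]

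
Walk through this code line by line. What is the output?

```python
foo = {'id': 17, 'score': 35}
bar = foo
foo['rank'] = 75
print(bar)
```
{'id': 17, 'score': 35, 'rank': 75}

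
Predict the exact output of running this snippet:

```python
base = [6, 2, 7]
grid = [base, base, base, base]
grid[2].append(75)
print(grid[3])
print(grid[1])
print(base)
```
[6, 2, 7, 75]
[6, 2, 7, 75]
[6, 2, 7, 75]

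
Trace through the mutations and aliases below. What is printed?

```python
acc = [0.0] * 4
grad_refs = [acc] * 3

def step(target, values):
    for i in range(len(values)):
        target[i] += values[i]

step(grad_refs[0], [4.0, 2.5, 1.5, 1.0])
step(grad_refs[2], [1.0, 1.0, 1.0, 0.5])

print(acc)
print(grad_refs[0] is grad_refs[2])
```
[5.0, 3.5, 2.5, 1.5]
True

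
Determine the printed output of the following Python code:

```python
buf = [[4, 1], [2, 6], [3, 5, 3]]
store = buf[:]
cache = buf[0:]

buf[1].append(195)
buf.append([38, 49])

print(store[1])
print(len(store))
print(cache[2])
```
[2, 6, 195]
3
[3, 5, 3]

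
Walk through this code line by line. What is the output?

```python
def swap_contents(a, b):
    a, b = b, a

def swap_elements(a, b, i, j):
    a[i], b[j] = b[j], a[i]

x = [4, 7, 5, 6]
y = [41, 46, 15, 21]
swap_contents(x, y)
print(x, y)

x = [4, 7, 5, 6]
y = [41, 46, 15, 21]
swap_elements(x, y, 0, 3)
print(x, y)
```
[4, 7, 5, 6] [41, 46, 15, 21]
[21, 7, 5, 6] [41, 46, 15, 4]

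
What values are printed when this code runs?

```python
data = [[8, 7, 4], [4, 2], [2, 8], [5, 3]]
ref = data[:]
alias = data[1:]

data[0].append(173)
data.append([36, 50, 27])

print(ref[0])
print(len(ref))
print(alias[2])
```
[8, 7, 4, 173]
4
[5, 3]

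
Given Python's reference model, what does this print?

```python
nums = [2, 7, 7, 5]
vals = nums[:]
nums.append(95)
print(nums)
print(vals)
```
[2, 7, 7, 5, 95]
[2, 7, 7, 5]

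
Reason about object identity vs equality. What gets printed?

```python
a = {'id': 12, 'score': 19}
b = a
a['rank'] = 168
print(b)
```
{'id': 12, 'score': 19, 'rank': 168}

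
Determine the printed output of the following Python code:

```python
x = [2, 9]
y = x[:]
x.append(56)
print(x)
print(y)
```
[2, 9, 56]
[2, 9]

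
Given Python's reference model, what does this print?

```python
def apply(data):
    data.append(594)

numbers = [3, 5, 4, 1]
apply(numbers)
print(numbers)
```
[3, 5, 4, 1, 594]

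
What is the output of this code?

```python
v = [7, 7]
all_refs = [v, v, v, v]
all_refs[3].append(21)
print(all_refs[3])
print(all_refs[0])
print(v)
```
[7, 7, 21]
[7, 7, 21]
[7, 7, 21]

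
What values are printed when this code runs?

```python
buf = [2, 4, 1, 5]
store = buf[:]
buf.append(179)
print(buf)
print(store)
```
[2, 4, 1, 5, 179]
[2, 4, 1, 5]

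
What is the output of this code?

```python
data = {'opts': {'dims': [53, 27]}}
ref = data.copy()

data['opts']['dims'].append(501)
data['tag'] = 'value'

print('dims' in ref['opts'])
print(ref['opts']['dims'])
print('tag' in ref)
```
True
[53, 27, 501]
False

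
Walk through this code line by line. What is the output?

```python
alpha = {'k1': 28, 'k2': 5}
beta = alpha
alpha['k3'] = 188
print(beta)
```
{'k1': 28, 'k2': 5, 'k3': 188}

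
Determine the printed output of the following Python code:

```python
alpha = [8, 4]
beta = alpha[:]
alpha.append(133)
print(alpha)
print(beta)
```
[8, 4, 133]
[8, 4]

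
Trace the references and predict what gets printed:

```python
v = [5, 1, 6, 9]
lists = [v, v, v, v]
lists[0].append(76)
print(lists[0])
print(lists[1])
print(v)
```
[5, 1, 6, 9, 76]
[5, 1, 6, 9, 76]
[5, 1, 6, 9, 76]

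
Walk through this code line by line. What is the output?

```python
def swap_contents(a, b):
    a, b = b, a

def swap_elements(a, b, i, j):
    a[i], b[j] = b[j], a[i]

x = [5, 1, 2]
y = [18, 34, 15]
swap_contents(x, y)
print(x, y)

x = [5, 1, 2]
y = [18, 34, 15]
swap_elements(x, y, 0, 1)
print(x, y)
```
[5, 1, 2] [18, 34, 15]
[34, 1, 2] [18, 5, 15]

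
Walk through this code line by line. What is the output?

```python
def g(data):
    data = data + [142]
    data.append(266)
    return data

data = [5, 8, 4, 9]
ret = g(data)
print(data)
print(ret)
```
[5, 8, 4, 9]
[5, 8, 4, 9, 142, 266]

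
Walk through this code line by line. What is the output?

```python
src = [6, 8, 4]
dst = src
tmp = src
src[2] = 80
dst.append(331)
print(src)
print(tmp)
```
[6, 8, 80, 331]
[6, 8, 80, 331]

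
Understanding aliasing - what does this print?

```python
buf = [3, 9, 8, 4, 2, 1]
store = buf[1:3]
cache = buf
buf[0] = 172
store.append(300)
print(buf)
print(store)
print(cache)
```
[172, 9, 8, 4, 2, 1]
[9, 8, 300]
[172, 9, 8, 4, 2, 1]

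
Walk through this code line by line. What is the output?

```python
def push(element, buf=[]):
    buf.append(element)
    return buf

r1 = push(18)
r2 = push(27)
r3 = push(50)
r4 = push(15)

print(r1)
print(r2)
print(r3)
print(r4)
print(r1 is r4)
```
[18, 27, 50, 15]
[18, 27, 50, 15]
[18, 27, 50, 15]
[18, 27, 50, 15]
True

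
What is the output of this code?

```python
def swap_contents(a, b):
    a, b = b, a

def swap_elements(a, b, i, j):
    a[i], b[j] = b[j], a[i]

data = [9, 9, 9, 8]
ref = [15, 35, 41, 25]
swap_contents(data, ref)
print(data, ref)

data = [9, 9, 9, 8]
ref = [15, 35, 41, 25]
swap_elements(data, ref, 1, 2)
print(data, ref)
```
[9, 9, 9, 8] [15, 35, 41, 25]
[9, 41, 9, 8] [15, 35, 9, 25]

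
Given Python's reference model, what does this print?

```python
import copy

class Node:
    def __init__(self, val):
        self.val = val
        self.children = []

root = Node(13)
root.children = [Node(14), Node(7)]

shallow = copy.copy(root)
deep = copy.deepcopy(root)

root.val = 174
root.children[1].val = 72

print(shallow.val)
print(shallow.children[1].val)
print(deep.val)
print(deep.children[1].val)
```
13
72
13
7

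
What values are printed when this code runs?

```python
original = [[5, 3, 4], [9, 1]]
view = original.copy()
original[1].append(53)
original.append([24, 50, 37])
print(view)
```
[[5, 3, 4], [9, 1, 53]]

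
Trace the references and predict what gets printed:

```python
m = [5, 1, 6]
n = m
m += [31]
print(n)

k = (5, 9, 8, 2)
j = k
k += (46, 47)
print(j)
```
[5, 1, 6, 31]
(5, 9, 8, 2)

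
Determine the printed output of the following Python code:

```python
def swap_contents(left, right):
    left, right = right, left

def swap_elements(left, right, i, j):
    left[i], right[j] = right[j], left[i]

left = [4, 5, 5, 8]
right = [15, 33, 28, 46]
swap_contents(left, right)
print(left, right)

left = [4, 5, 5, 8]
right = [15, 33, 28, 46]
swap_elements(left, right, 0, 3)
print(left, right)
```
[4, 5, 5, 8] [15, 33, 28, 46]
[46, 5, 5, 8] [15, 33, 28, 4]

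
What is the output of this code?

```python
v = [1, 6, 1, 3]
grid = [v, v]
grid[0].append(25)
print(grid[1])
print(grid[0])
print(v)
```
[1, 6, 1, 3, 25]
[1, 6, 1, 3, 25]
[1, 6, 1, 3, 25]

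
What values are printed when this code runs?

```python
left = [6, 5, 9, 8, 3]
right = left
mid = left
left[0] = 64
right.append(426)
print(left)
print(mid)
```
[64, 5, 9, 8, 3, 426]
[64, 5, 9, 8, 3, 426]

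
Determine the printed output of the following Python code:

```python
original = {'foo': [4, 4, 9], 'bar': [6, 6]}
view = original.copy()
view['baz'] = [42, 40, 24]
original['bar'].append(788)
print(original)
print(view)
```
{'foo': [4, 4, 9], 'bar': [6, 6, 788]}
{'foo': [4, 4, 9], 'bar': [6, 6, 788], 'baz': [42, 40, 24]}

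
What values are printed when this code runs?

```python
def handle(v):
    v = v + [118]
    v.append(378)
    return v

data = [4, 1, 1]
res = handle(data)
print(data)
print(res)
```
[4, 1, 1]
[4, 1, 1, 118, 378]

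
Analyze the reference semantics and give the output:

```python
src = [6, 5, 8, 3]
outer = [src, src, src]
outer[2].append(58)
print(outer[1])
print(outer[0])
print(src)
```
[6, 5, 8, 3, 58]
[6, 5, 8, 3, 58]
[6, 5, 8, 3, 58]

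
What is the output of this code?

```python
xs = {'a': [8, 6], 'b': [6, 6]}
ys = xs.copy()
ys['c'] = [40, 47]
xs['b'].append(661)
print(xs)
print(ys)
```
{'a': [8, 6], 'b': [6, 6, 661]}
{'a': [8, 6], 'b': [6, 6, 661], 'c': [40, 47]}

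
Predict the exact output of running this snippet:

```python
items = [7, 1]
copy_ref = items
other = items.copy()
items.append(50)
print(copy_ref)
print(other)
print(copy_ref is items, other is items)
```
[7, 1, 50]
[7, 1]
True False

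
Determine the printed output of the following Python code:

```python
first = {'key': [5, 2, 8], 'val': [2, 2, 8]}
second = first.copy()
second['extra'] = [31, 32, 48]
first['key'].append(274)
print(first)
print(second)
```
{'key': [5, 2, 8, 274], 'val': [2, 2, 8]}
{'key': [5, 2, 8, 274], 'val': [2, 2, 8], 'extra': [31, 32, 48]}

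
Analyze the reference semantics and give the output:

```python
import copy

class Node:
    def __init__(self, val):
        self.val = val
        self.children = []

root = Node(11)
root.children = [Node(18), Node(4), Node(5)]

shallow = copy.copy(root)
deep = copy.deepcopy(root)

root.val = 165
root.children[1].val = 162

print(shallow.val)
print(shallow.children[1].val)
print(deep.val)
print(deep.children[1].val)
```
11
162
11
4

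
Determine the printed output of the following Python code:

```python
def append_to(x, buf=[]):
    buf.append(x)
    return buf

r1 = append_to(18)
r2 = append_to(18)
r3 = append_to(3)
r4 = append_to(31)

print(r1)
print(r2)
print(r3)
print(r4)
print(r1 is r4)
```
[18, 18, 3, 31]
[18, 18, 3, 31]
[18, 18, 3, 31]
[18, 18, 3, 31]
True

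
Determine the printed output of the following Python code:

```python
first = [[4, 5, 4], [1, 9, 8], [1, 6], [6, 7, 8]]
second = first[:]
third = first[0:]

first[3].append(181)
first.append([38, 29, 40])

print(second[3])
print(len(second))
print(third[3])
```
[6, 7, 8, 181]
4
[6, 7, 8, 181]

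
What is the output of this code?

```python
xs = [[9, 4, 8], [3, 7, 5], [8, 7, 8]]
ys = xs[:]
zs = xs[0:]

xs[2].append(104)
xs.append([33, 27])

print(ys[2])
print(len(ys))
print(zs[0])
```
[8, 7, 8, 104]
3
[9, 4, 8]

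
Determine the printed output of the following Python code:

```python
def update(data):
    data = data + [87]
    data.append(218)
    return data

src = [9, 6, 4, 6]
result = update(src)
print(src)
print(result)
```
[9, 6, 4, 6]
[9, 6, 4, 6, 87, 218]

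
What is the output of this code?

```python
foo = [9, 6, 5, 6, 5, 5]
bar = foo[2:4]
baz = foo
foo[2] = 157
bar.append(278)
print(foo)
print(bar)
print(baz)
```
[9, 6, 157, 6, 5, 5]
[5, 6, 278]
[9, 6, 157, 6, 5, 5]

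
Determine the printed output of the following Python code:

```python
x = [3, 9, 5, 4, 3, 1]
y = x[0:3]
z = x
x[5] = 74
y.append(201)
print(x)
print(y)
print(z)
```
[3, 9, 5, 4, 3, 74]
[3, 9, 5, 201]
[3, 9, 5, 4, 3, 74]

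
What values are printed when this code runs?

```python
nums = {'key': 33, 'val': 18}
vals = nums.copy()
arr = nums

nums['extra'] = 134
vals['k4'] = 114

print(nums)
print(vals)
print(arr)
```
{'key': 33, 'val': 18, 'extra': 134}
{'key': 33, 'val': 18, 'k4': 114}
{'key': 33, 'val': 18, 'extra': 134}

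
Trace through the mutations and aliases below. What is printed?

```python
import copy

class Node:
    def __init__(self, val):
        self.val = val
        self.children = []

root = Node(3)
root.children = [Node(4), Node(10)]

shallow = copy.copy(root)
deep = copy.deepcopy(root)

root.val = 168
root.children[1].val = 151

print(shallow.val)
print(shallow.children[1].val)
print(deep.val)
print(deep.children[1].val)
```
3
151
3
10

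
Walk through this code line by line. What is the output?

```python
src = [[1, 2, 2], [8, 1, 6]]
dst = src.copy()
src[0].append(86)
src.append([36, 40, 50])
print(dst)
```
[[1, 2, 2, 86], [8, 1, 6]]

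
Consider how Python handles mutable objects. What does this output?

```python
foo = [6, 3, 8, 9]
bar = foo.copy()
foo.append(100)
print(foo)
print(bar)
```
[6, 3, 8, 9, 100]
[6, 3, 8, 9]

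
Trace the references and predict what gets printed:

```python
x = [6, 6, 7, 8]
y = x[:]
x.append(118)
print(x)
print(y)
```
[6, 6, 7, 8, 118]
[6, 6, 7, 8]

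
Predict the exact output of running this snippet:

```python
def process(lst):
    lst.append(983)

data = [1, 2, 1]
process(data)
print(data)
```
[1, 2, 1, 983]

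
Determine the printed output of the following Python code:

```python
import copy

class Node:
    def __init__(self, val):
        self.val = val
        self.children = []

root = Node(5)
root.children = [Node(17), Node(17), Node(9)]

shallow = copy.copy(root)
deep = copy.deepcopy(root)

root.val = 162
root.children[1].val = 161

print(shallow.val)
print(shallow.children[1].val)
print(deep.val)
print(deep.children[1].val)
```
5
161
5
17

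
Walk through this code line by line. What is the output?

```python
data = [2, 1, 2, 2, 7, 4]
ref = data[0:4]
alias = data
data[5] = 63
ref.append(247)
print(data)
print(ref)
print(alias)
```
[2, 1, 2, 2, 7, 63]
[2, 1, 2, 2, 247]
[2, 1, 2, 2, 7, 63]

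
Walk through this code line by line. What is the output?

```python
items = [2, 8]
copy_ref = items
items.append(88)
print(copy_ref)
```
[2, 8, 88]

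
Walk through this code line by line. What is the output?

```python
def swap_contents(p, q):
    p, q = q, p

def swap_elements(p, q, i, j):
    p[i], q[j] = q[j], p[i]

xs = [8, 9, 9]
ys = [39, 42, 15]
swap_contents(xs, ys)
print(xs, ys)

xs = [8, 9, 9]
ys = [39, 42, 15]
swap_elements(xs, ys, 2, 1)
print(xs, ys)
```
[8, 9, 9] [39, 42, 15]
[8, 9, 42] [39, 9, 15]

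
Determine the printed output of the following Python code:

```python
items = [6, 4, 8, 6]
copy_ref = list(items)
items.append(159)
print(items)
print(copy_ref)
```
[6, 4, 8, 6, 159]
[6, 4, 8, 6]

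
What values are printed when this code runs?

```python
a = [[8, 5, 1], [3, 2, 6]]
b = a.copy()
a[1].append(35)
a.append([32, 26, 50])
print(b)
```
[[8, 5, 1], [3, 2, 6, 35]]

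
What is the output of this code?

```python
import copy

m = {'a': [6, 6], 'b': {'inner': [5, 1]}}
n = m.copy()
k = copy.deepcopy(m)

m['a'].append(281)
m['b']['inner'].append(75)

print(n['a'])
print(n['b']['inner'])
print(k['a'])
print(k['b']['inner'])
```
[6, 6, 281]
[5, 1, 75]
[6, 6]
[5, 1]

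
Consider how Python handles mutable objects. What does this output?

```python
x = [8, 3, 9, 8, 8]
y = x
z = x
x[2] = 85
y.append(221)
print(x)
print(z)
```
[8, 3, 85, 8, 8, 221]
[8, 3, 85, 8, 8, 221]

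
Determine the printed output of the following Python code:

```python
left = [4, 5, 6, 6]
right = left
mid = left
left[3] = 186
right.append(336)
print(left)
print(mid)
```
[4, 5, 6, 186, 336]
[4, 5, 6, 186, 336]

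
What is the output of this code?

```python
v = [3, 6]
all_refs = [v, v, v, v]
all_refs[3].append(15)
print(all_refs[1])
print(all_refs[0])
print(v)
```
[3, 6, 15]
[3, 6, 15]
[3, 6, 15]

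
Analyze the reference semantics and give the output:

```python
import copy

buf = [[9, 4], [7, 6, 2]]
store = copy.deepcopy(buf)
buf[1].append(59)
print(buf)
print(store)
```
[[9, 4], [7, 6, 2, 59]]
[[9, 4], [7, 6, 2]]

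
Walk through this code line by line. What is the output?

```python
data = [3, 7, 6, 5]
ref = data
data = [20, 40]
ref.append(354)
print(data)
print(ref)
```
[20, 40]
[3, 7, 6, 5, 354]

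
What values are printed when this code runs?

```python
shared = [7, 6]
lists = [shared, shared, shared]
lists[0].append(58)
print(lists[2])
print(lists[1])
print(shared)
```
[7, 6, 58]
[7, 6, 58]
[7, 6, 58]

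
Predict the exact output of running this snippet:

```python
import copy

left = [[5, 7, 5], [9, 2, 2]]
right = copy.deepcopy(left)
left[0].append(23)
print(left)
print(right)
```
[[5, 7, 5, 23], [9, 2, 2]]
[[5, 7, 5], [9, 2, 2]]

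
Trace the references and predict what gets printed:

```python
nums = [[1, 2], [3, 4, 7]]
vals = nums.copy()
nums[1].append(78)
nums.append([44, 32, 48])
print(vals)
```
[[1, 2], [3, 4, 7, 78]]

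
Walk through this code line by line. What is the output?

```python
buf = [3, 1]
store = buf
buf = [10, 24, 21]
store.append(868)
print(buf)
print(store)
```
[10, 24, 21]
[3, 1, 868]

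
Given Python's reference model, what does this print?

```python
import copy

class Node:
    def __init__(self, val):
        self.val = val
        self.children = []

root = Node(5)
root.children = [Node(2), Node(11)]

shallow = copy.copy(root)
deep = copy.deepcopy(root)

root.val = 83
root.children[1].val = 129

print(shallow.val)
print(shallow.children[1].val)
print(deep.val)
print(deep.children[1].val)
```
5
129
5
11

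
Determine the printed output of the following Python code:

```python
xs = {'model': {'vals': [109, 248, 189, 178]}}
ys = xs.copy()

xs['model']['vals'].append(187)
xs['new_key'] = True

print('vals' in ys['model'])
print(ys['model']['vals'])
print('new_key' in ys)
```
True
[109, 248, 189, 178, 187]
False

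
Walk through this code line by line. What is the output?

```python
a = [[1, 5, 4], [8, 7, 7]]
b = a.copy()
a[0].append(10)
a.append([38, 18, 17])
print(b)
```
[[1, 5, 4, 10], [8, 7, 7]]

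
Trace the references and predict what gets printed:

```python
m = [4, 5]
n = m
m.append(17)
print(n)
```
[4, 5, 17]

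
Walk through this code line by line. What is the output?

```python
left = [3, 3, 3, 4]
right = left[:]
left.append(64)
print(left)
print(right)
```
[3, 3, 3, 4, 64]
[3, 3, 3, 4]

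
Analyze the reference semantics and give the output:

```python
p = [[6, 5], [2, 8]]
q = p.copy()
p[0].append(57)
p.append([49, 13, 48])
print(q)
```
[[6, 5, 57], [2, 8]]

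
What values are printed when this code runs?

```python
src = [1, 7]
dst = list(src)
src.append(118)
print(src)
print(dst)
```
[1, 7, 118]
[1, 7]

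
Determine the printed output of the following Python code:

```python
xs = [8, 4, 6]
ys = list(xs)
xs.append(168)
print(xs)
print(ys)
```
[8, 4, 6, 168]
[8, 4, 6]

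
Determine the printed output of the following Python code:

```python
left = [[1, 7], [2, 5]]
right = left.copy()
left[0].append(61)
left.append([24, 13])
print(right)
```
[[1, 7, 61], [2, 5]]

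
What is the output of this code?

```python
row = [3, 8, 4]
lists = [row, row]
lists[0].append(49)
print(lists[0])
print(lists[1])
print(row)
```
[3, 8, 4, 49]
[3, 8, 4, 49]
[3, 8, 4, 49]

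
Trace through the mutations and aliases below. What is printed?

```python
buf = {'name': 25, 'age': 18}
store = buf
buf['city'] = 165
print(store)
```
{'name': 25, 'age': 18, 'city': 165}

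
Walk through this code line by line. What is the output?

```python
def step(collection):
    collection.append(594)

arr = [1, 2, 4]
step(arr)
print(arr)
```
[1, 2, 4, 594]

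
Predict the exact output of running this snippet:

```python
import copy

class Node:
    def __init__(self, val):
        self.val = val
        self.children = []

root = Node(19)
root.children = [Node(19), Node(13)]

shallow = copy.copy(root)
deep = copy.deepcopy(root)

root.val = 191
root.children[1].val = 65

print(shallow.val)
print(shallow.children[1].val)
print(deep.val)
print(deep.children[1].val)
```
19
65
19
13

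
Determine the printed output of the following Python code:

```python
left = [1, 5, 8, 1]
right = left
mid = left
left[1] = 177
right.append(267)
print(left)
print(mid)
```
[1, 177, 8, 1, 267]
[1, 177, 8, 1, 267]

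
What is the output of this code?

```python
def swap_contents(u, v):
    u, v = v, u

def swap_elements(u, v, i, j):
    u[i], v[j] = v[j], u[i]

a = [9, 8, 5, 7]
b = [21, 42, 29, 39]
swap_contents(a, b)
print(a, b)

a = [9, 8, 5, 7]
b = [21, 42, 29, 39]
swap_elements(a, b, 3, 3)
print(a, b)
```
[9, 8, 5, 7] [21, 42, 29, 39]
[9, 8, 5, 39] [21, 42, 29, 7]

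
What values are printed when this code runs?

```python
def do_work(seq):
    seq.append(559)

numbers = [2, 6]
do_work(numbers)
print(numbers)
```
[2, 6, 559]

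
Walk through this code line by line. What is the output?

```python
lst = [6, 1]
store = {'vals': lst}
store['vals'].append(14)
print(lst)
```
[6, 1, 14]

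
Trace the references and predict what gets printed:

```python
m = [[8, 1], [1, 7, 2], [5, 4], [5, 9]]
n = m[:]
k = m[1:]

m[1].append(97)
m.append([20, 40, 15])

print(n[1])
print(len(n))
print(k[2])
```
[1, 7, 2, 97]
4
[5, 9]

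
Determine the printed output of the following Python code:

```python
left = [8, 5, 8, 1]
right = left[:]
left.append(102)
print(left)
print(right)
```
[8, 5, 8, 1, 102]
[8, 5, 8, 1]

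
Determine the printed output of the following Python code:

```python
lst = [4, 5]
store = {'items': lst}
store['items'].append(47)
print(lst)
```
[4, 5, 47]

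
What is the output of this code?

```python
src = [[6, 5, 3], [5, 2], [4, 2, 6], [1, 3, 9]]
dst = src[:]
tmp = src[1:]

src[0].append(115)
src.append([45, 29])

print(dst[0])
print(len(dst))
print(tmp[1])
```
[6, 5, 3, 115]
4
[4, 2, 6]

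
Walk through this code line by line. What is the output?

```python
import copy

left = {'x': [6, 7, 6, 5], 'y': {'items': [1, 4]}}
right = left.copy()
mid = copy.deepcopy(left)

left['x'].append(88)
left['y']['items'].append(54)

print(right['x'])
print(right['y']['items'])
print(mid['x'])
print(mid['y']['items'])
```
[6, 7, 6, 5, 88]
[1, 4, 54]
[6, 7, 6, 5]
[1, 4]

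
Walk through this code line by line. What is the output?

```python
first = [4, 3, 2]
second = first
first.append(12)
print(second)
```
[4, 3, 2, 12]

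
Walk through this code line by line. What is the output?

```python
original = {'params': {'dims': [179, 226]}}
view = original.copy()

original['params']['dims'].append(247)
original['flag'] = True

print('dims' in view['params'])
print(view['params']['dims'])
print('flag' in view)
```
True
[179, 226, 247]
False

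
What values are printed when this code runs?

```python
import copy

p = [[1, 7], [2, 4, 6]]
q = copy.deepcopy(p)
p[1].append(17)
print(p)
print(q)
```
[[1, 7], [2, 4, 6, 17]]
[[1, 7], [2, 4, 6]]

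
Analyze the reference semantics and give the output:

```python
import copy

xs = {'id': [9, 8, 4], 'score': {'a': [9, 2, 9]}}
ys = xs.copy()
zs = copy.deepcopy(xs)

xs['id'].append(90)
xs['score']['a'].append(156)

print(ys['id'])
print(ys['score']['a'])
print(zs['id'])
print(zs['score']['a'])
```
[9, 8, 4, 90]
[9, 2, 9, 156]
[9, 8, 4]
[9, 2, 9]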